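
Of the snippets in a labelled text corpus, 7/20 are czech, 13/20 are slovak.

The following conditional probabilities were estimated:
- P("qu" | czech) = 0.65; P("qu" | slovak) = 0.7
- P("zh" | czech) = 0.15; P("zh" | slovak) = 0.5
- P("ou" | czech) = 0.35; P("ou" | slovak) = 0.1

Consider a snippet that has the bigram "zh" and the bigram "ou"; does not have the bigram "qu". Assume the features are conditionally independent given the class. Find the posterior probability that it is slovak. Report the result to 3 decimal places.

0.603

czech: 0.35 × (1−0.65) × 0.15 × 0.35 = 0.00643125
slovak: 0.65 × (1−0.7) × 0.5 × 0.1 = 0.00975
P(slovak | x) = 0.00975 / 0.01618125 ≈ 0.603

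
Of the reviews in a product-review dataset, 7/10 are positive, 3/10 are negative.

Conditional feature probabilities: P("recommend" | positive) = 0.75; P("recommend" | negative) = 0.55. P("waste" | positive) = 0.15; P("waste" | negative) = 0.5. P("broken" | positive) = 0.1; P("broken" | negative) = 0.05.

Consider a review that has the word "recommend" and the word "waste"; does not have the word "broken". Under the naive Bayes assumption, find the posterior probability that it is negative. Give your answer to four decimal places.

0.5251

positive: 0.7 × 0.75 × 0.15 × (1−0.1) = 0.070875
negative: 0.3 × 0.55 × 0.5 × (1−0.05) = 0.078375
P(negative | x) = 0.078375 / 0.14925 ≈ 0.5251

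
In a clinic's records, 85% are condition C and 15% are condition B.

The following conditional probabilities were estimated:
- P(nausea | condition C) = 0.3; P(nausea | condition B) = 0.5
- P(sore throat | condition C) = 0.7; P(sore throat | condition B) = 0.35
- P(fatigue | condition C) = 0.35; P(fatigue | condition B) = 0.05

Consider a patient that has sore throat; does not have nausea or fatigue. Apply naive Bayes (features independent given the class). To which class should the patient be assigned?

condition C

condition C: 0.85 × (1−0.3) × 0.7 × (1−0.35) = 0.270725
condition B: 0.15 × (1−0.5) × 0.35 × (1−0.05) = 0.0249375
Highest score → condition C.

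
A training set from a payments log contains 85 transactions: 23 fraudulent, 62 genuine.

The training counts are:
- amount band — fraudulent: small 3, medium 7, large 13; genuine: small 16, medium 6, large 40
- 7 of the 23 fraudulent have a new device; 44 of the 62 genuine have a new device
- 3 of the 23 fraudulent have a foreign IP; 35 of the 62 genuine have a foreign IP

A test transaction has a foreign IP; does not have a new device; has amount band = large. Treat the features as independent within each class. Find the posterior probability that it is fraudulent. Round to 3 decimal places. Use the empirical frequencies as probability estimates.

fraudulent: (23/85) × (13/23) × (16/23) × (3/23) ≈ 0.0138775
genuine: (62/85) × (40/62) × (18/62) × (35/62) ≈ 0.0771255
P(fraudulent | x) = 0.0138775 / 0.091003 ≈ 0.152

0.152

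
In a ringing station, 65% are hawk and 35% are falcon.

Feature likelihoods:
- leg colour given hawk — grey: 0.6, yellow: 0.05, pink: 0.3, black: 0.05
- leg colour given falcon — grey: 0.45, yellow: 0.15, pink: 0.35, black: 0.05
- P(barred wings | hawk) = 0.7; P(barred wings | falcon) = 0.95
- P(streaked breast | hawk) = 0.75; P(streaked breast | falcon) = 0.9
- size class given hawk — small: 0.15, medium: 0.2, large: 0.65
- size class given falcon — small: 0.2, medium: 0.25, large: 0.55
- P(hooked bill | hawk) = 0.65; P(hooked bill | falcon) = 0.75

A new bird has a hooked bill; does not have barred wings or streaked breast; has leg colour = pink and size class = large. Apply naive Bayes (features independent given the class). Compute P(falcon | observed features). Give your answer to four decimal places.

0.0393

hawk: 0.65 × 0.3 × (1−0.7) × (1−0.75) × 0.65 × 0.65 = 0.0061790625
falcon: 0.35 × 0.35 × (1−0.95) × (1−0.9) × 0.55 × 0.75 = 0.00025265625
P(falcon | x) = 0.00025265625 / 0.00643171875 ≈ 0.0393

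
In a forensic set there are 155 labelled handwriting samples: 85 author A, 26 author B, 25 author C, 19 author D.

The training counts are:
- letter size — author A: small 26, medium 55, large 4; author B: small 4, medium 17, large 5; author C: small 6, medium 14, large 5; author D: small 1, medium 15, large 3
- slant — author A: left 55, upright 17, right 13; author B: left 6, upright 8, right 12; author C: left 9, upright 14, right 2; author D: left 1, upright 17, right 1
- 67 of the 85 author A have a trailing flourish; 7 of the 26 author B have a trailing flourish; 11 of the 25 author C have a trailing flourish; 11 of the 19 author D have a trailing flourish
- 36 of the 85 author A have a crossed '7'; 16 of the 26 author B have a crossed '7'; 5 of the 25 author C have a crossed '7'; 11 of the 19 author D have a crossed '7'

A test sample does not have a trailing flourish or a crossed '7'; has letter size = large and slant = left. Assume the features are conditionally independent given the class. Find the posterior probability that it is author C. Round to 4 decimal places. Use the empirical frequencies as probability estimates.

0.5468

author A: (85/155) × (4/85) × (55/85) × (18/85) × (49/85) ≈ 0.00203846
author B: (26/155) × (5/26) × (6/26) × (19/26) × (10/26) ≈ 0.0020923
author C: (25/155) × (5/25) × (9/25) × (14/25) × (20/25) ≈ 0.00520258
author D: (19/155) × (3/19) × (1/19) × (8/19) × (8/19) ≈ 0.000180596
P(author C | x) = 0.00520258 / 0.009513936 ≈ 0.5468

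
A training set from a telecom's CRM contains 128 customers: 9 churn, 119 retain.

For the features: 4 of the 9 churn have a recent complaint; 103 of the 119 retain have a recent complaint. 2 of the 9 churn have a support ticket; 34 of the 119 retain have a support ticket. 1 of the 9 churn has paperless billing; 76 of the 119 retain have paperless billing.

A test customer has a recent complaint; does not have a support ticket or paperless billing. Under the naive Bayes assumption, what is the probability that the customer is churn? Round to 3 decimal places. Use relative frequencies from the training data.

churn: (9/128) × (4/9) × (7/9) × (8/9) ≈ 0.0216049
retain: (119/128) × (103/119) × (85/119) × (43/119) ≈ 0.207692
P(churn | x) = 0.0216049 / 0.2292969 ≈ 0.094

0.094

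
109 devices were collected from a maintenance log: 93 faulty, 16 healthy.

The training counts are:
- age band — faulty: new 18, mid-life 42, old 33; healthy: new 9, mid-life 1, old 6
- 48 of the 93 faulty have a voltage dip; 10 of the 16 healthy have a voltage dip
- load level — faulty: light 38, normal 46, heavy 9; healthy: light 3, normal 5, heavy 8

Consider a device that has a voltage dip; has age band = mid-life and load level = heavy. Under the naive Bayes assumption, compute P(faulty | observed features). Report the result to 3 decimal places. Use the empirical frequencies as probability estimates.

faulty: (93/109) × (42/93) × (48/93) × (9/93) ≈ 0.019246
healthy: (16/109) × (1/16) × (10/16) × (8/16) ≈ 0.00286697
P(faulty | x) = 0.019246 / 0.02211297 ≈ 0.870

0.870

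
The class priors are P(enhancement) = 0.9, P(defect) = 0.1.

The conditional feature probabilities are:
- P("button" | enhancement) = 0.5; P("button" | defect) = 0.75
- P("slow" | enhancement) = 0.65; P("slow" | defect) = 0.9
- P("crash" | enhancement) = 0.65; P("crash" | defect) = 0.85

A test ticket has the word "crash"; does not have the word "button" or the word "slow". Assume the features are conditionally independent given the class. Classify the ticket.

enhancement

enhancement: 0.9 × (1−0.5) × (1−0.65) × 0.65 = 0.102375
defect: 0.1 × (1−0.75) × (1−0.9) × 0.85 = 0.002125
Highest score → enhancement.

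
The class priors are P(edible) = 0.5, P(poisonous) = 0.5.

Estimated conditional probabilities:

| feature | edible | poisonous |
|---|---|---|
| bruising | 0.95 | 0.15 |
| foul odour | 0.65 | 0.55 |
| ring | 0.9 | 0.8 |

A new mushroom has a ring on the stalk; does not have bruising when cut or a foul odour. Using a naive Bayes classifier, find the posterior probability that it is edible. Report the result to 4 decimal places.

0.0490

edible: 0.5 × (1−0.95) × (1−0.65) × 0.9 = 0.007875
poisonous: 0.5 × (1−0.15) × (1−0.55) × 0.8 = 0.153
P(edible | x) = 0.007875 / 0.160875 ≈ 0.0490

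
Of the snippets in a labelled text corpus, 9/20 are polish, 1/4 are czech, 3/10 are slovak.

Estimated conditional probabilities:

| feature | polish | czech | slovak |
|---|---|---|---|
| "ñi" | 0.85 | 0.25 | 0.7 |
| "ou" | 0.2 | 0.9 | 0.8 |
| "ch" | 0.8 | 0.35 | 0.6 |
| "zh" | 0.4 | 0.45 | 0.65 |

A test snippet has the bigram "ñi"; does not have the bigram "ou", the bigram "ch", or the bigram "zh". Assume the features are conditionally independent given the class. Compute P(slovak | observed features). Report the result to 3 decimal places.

0.131

polish: 0.45 × 0.85 × (1−0.2) × (1−0.8) × (1−0.4) = 0.03672
czech: 0.25 × 0.25 × (1−0.9) × (1−0.35) × (1−0.45) = 0.002234375
slovak: 0.3 × 0.7 × (1−0.8) × (1−0.6) × (1−0.65) = 0.00588
P(slovak | x) = 0.00588 / 0.044834375 ≈ 0.131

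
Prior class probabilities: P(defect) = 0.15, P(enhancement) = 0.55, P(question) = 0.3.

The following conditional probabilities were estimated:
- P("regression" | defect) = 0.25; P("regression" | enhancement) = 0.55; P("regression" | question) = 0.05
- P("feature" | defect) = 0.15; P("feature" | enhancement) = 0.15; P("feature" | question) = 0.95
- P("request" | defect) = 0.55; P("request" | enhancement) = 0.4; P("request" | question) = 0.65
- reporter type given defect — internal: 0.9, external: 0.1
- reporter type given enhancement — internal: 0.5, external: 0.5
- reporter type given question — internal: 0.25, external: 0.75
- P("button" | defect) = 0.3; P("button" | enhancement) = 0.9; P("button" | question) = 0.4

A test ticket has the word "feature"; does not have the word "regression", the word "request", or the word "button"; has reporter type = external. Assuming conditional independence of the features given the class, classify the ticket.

defect: 0.15 × (1−0.25) × 0.15 × (1−0.55) × 0.1 × (1−0.3) = 0.0005315625
enhancement: 0.55 × (1−0.55) × 0.15 × (1−0.4) × 0.5 × (1−0.9) = 0.00111375
question: 0.3 × (1−0.05) × 0.95 × (1−0.65) × 0.75 × (1−0.4) = 0.042643125
Highest score → question.

question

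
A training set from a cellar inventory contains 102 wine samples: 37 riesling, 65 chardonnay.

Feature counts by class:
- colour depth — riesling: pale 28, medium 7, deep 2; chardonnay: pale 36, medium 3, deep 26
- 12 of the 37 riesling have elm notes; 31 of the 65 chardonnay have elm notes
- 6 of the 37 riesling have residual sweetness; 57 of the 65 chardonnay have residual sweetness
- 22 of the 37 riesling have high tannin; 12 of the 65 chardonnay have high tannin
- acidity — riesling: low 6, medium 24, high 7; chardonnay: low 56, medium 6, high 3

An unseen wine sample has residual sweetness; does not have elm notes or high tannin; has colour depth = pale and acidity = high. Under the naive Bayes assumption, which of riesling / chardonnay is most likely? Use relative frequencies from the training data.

riesling: (37/102) × (28/37) × (25/37) × (6/37) × (15/37) × (7/37) ≈ 0.00230691
chardonnay: (65/102) × (36/65) × (34/65) × (57/65) × (53/65) × (3/65) ≈ 0.00609256
Highest score → chardonnay.

chardonnay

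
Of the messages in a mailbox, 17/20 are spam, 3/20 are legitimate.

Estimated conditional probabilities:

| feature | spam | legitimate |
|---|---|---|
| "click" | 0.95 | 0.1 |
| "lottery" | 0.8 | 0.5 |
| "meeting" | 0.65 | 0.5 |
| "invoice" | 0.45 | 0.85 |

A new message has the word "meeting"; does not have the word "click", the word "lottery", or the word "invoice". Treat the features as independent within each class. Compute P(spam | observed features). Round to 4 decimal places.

0.3751

spam: 0.85 × (1−0.95) × (1−0.8) × 0.65 × (1−0.45) = 0.00303875
legitimate: 0.15 × (1−0.1) × (1−0.5) × 0.5 × (1−0.85) = 0.0050625
P(spam | x) = 0.00303875 / 0.00810125 ≈ 0.3751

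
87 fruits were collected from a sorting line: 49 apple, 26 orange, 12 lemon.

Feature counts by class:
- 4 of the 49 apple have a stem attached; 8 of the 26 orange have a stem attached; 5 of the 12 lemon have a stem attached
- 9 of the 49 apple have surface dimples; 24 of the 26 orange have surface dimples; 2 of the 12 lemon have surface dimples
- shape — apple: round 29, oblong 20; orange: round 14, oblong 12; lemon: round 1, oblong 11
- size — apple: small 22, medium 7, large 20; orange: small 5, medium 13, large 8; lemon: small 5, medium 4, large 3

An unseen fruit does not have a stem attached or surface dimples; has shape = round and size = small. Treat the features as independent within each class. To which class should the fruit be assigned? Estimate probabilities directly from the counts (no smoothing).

apple

apple: (49/87) × (45/49) × (40/49) × (29/49) × (22/49) ≈ 0.112198
orange: (26/87) × (18/26) × (2/26) × (14/26) × (5/26) ≈ 0.00164802
lemon: (12/87) × (7/12) × (10/12) × (1/12) × (5/12) ≈ 0.00232812
Highest score → apple.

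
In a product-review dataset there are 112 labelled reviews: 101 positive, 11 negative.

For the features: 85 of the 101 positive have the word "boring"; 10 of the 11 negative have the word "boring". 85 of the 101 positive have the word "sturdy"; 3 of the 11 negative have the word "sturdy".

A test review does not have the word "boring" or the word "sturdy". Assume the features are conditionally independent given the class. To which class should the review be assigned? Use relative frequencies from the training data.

positive

positive: (101/112) × (16/101) × (16/101) ≈ 0.0226308
negative: (11/112) × (1/11) × (8/11) ≈ 0.00649351
Highest score → positive.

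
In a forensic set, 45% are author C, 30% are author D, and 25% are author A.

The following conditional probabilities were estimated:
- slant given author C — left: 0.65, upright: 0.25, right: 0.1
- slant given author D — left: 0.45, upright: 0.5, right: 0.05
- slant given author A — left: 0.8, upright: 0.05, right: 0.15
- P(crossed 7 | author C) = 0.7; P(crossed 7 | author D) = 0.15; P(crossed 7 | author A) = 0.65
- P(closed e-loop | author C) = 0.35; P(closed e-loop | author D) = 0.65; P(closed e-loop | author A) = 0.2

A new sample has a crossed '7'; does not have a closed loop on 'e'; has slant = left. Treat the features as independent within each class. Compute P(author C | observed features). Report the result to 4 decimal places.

author C: 0.45 × 0.65 × 0.7 × (1−0.35) = 0.1330875
author D: 0.3 × 0.45 × 0.15 × (1−0.65) = 0.0070875
author A: 0.25 × 0.8 × 0.65 × (1−0.2) = 0.104
P(author C | x) = 0.1330875 / 0.244175 ≈ 0.5450

0.5450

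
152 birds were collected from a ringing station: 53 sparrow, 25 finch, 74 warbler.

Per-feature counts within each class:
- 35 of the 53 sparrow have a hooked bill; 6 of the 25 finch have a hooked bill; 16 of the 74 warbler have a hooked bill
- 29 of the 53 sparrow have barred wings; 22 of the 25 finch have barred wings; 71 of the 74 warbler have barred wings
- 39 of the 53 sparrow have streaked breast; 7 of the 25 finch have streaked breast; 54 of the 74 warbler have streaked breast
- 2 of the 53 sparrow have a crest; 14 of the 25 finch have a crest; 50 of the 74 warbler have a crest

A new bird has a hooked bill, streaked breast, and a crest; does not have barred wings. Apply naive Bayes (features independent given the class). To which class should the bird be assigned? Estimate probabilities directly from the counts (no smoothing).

sparrow: (53/152) × (35/53) × (24/53) × (39/53) × (2/53) ≈ 0.00289536
finch: (25/152) × (6/25) × (3/25) × (7/25) × (14/25) ≈ 0.000742737
warbler: (74/152) × (16/74) × (3/74) × (54/74) × (50/74) ≈ 0.0021041
Highest score → sparrow.

sparrow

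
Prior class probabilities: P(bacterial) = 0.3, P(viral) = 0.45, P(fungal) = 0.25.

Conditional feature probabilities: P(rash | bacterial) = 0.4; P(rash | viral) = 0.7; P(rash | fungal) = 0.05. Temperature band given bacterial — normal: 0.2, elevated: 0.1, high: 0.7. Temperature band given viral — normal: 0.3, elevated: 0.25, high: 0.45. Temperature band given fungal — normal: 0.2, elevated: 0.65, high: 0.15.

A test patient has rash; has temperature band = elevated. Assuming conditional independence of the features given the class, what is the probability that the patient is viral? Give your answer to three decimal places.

bacterial: 0.3 × 0.4 × 0.1 = 0.012
viral: 0.45 × 0.7 × 0.25 = 0.07875
fungal: 0.25 × 0.05 × 0.65 = 0.008125
P(viral | x) = 0.07875 / 0.098875 ≈ 0.796

0.796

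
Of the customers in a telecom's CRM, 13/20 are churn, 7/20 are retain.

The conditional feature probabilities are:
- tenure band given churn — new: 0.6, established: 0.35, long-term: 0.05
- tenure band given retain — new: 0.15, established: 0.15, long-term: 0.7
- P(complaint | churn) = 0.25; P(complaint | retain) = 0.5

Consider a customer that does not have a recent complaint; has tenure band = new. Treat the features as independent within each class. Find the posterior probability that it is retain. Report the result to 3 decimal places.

0.082

churn: 0.65 × 0.6 × (1−0.25) = 0.2925
retain: 0.35 × 0.15 × (1−0.5) = 0.02625
P(retain | x) = 0.02625 / 0.31875 ≈ 0.082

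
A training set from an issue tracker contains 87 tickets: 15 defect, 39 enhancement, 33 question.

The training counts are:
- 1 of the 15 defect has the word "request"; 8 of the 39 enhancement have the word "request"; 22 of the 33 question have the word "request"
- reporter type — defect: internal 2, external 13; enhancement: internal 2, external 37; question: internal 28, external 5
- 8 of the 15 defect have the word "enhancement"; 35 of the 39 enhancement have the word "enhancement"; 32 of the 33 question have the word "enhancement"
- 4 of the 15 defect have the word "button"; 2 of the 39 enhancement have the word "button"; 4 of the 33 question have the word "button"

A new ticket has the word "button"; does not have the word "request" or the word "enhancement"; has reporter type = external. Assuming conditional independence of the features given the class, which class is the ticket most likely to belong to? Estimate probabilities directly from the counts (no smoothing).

defect: (15/87) × (14/15) × (13/15) × (7/15) × (4/15) ≈ 0.0173555
enhancement: (39/87) × (31/39) × (37/39) × (4/39) × (2/39) ≈ 0.00177804
question: (33/87) × (11/33) × (5/33) × (1/33) × (4/33) ≈ 0.0000703658
Highest score → defect.

defect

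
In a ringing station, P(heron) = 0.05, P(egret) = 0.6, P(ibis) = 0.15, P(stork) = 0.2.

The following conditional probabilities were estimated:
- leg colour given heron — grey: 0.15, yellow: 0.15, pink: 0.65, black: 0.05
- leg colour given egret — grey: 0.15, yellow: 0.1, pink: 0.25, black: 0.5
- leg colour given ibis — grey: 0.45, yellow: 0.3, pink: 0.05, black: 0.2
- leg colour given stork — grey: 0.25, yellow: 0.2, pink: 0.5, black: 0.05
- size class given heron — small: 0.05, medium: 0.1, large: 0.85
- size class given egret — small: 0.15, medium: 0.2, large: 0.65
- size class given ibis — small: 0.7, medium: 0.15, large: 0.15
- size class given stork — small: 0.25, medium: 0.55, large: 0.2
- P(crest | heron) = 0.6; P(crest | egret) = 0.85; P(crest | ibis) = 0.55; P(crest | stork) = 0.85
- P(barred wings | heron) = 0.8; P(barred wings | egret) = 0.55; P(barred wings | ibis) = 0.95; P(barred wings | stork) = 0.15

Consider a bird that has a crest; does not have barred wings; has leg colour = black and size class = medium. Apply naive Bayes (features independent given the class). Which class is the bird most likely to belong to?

heron: 0.05 × 0.05 × 0.1 × 0.6 × (1−0.8) = 0.00003
egret: 0.6 × 0.5 × 0.2 × 0.85 × (1−0.55) = 0.02295
ibis: 0.15 × 0.2 × 0.15 × 0.55 × (1−0.95) = 0.00012375
stork: 0.2 × 0.05 × 0.55 × 0.85 × (1−0.15) = 0.00397375
Highest score → egret.

egret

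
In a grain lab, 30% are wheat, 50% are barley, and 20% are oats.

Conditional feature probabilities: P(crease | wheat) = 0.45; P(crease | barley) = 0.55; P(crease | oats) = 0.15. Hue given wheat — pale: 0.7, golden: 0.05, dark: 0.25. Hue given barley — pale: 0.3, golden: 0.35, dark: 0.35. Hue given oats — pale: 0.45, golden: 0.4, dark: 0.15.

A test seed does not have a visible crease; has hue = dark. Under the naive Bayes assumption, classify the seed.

wheat: 0.3 × (1−0.45) × 0.25 = 0.04125
barley: 0.5 × (1−0.55) × 0.35 = 0.07875
oats: 0.2 × (1−0.15) × 0.15 = 0.0255
Highest score → barley.

barley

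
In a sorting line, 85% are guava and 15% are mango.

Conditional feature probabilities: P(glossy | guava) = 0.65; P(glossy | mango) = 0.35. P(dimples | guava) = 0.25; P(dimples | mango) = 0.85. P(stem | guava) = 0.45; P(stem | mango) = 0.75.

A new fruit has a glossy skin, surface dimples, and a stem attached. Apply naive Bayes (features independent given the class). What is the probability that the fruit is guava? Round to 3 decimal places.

0.650

guava: 0.85 × 0.65 × 0.25 × 0.45 = 0.06215625
mango: 0.15 × 0.35 × 0.85 × 0.75 = 0.03346875
P(guava | x) = 0.06215625 / 0.095625 ≈ 0.650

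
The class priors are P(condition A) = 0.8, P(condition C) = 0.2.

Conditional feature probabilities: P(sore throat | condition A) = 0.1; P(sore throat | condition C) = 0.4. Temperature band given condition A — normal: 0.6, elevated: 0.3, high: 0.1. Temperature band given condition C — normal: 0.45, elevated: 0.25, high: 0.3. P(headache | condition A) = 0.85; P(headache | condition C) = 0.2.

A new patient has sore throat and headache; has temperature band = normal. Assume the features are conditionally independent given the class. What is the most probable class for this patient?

condition A

condition A: 0.8 × 0.1 × 0.6 × 0.85 = 0.0408
condition C: 0.2 × 0.4 × 0.45 × 0.2 = 0.0072
Highest score → condition A.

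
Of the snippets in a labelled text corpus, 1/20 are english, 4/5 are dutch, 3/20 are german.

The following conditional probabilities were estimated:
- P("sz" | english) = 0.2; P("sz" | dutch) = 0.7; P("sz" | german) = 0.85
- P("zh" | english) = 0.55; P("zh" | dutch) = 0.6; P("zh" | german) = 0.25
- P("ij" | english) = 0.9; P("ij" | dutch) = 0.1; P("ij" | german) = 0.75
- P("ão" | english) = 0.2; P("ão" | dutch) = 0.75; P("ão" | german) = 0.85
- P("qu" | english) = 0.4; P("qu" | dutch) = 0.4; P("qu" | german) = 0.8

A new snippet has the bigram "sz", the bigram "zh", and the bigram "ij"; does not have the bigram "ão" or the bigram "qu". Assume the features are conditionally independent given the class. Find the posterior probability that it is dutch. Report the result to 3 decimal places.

english: 0.05 × 0.2 × 0.55 × 0.9 × (1−0.2) × (1−0.4) = 0.002376
dutch: 0.8 × 0.7 × 0.6 × 0.1 × (1−0.75) × (1−0.4) = 0.00504
german: 0.15 × 0.85 × 0.25 × 0.75 × (1−0.85) × (1−0.8) = 0.0007171875
P(dutch | x) = 0.00504 / 0.0081331875 ≈ 0.620

0.620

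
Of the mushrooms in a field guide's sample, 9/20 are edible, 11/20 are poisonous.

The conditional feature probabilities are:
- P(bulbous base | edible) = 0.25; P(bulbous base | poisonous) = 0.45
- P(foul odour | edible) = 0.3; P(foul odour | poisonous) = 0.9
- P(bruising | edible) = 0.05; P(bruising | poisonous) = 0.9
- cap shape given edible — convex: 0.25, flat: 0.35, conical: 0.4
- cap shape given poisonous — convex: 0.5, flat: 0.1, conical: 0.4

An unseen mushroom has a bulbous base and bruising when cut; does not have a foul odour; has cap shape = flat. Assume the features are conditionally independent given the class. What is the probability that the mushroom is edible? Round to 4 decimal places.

edible: 0.45 × 0.25 × (1−0.3) × 0.05 × 0.35 = 0.001378125
poisonous: 0.55 × 0.45 × (1−0.9) × 0.9 × 0.1 = 0.0022275
P(edible | x) = 0.001378125 / 0.003605625 ≈ 0.3822

0.3822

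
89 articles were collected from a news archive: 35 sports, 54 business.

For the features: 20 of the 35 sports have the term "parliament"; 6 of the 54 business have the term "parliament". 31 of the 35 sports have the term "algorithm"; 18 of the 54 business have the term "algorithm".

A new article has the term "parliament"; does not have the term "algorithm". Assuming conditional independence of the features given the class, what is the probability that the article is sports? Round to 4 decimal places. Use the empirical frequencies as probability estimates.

sports: (35/89) × (20/35) × (4/35) ≈ 0.0256822
business: (54/89) × (6/54) × (36/54) ≈ 0.0449438
P(sports | x) = 0.0256822 / 0.070626 ≈ 0.3636

0.3636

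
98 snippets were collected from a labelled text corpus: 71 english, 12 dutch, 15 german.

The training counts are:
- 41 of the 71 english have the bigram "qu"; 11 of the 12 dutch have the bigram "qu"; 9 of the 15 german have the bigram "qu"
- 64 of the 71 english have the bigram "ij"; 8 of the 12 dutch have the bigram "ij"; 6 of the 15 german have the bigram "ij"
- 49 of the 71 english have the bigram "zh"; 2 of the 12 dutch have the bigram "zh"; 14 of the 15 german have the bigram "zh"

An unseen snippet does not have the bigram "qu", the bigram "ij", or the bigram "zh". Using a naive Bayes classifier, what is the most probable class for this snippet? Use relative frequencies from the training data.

english: (71/98) × (30/71) × (7/71) × (22/71) ≈ 0.00935189
dutch: (12/98) × (1/12) × (4/12) × (10/12) ≈ 0.00283447
german: (15/98) × (6/15) × (9/15) × (1/15) ≈ 0.00244898
Highest score → english.

english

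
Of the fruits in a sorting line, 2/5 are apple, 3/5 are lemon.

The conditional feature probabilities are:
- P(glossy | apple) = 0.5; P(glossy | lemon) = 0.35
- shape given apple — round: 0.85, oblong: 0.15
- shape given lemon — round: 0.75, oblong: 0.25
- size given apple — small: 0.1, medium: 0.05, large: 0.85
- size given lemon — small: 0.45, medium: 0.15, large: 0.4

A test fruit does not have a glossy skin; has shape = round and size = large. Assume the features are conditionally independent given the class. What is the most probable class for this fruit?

apple

apple: 0.4 × (1−0.5) × 0.85 × 0.85 = 0.1445
lemon: 0.6 × (1−0.35) × 0.75 × 0.4 = 0.117
Highest score → apple.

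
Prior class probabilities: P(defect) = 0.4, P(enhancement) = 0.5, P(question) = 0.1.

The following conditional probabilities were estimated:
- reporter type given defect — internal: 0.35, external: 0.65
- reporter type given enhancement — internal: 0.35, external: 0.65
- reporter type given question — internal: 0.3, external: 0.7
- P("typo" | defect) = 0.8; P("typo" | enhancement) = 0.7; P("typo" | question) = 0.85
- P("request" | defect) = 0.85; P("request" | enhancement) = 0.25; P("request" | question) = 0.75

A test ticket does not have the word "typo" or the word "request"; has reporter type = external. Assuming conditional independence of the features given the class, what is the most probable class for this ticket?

defect: 0.4 × 0.65 × (1−0.8) × (1−0.85) = 0.0078
enhancement: 0.5 × 0.65 × (1−0.7) × (1−0.25) = 0.073125
question: 0.1 × 0.7 × (1−0.85) × (1−0.75) = 0.002625
Highest score → enhancement.

enhancement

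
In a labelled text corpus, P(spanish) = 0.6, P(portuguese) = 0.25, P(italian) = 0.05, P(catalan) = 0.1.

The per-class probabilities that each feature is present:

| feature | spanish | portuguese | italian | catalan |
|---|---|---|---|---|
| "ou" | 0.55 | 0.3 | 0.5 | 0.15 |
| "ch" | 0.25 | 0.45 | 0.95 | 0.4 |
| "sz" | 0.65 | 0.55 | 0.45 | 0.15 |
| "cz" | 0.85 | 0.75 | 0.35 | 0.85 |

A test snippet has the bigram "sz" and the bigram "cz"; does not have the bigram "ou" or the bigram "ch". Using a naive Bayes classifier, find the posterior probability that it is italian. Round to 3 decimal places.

0.001

spanish: 0.6 × (1−0.55) × (1−0.25) × 0.65 × 0.85 = 0.11188125
portuguese: 0.25 × (1−0.3) × (1−0.45) × 0.55 × 0.75 = 0.039703125
italian: 0.05 × (1−0.5) × (1−0.95) × 0.45 × 0.35 = 0.000196875
catalan: 0.1 × (1−0.15) × (1−0.4) × 0.15 × 0.85 = 0.0065025
P(italian | x) = 0.000196875 / 0.15828375 ≈ 0.001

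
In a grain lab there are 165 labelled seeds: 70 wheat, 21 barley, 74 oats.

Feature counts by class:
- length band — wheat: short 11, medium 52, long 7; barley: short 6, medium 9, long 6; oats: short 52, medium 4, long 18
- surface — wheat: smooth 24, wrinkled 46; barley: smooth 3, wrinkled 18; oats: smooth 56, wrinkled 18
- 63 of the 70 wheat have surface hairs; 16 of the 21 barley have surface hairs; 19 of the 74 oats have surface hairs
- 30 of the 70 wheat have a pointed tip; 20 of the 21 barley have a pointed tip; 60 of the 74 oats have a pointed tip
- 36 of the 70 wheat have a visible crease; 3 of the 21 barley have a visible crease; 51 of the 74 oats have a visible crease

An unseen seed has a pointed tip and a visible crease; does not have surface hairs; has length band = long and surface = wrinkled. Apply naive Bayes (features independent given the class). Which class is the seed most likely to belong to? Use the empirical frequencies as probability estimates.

wheat: (70/165) × (7/70) × (46/70) × (7/70) × (30/70) × (36/70) ≈ 0.000614471
barley: (21/165) × (6/21) × (18/21) × (5/21) × (20/21) × (3/21) ≈ 0.00100968
oats: (74/165) × (18/74) × (18/74) × (55/74) × (60/74) × (51/74) ≈ 0.0110209
Highest score → oats.

oats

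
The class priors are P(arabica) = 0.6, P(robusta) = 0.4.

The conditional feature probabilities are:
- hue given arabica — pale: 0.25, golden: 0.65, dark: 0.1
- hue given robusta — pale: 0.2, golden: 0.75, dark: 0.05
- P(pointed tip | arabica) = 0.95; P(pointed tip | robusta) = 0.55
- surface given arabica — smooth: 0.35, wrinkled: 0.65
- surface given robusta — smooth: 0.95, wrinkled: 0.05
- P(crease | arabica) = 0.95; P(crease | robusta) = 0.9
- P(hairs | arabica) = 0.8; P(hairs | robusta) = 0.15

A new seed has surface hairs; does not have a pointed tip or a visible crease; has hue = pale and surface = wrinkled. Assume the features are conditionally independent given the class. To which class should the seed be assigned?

arabica: 0.6 × 0.25 × (1−0.95) × 0.65 × (1−0.95) × 0.8 = 0.000195
robusta: 0.4 × 0.2 × (1−0.55) × 0.05 × (1−0.9) × 0.15 = 0.000027
Highest score → arabica.

arabica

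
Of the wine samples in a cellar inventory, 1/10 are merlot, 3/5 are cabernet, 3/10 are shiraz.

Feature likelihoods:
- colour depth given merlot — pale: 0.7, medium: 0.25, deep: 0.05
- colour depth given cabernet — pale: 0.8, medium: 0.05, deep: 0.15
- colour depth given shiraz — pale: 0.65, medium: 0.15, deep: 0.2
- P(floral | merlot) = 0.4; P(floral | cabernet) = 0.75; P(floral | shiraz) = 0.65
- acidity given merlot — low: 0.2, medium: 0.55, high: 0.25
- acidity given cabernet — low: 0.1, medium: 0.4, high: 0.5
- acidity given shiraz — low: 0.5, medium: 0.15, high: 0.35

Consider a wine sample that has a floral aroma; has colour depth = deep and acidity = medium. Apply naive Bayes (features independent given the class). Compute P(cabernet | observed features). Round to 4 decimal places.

merlot: 0.1 × 0.05 × 0.4 × 0.55 = 0.0011
cabernet: 0.6 × 0.15 × 0.75 × 0.4 = 0.027
shiraz: 0.3 × 0.2 × 0.65 × 0.15 = 0.00585
P(cabernet | x) = 0.027 / 0.03395 ≈ 0.7953

0.7953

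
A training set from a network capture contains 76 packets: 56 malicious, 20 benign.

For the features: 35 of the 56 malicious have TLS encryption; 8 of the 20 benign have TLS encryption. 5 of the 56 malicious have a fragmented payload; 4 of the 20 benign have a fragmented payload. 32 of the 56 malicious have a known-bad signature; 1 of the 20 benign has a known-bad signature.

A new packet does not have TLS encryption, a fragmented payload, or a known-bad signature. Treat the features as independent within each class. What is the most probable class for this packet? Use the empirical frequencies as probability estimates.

malicious: (56/76) × (21/56) × (51/56) × (24/56) ≈ 0.107848
benign: (20/76) × (12/20) × (16/20) × (19/20) = 0.12
Highest score → benign.

benign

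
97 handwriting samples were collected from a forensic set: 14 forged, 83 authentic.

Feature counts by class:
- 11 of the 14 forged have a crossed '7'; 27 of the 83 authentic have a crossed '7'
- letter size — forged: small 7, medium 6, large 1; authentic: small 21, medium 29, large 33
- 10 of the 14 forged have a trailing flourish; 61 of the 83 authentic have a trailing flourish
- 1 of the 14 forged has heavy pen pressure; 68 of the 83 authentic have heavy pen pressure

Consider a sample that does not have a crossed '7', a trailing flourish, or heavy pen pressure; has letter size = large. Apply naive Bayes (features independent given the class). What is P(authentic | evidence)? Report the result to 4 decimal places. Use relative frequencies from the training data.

forged: (14/97) × (3/14) × (1/14) × (4/14) × (13/14) ≈ 0.000586096
authentic: (83/97) × (56/83) × (33/83) × (22/83) × (15/83) ≈ 0.0109954
P(authentic | x) = 0.0109954 / 0.011581496 ≈ 0.9494

0.9494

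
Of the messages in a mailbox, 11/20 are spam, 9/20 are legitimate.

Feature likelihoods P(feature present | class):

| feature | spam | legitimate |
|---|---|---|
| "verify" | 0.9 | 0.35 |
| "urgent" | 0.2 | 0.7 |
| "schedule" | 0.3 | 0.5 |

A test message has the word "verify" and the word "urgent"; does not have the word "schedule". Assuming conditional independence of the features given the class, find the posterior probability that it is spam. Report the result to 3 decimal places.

0.557

spam: 0.55 × 0.9 × 0.2 × (1−0.3) = 0.0693
legitimate: 0.45 × 0.35 × 0.7 × (1−0.5) = 0.055125
P(spam | x) = 0.0693 / 0.124425 ≈ 0.557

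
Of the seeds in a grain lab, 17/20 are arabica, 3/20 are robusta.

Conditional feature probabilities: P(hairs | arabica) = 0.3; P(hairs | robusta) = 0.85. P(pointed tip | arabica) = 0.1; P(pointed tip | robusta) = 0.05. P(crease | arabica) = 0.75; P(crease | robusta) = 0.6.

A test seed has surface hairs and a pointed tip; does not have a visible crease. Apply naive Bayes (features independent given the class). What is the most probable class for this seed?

arabica

arabica: 0.85 × 0.3 × 0.1 × (1−0.75) = 0.006375
robusta: 0.15 × 0.85 × 0.05 × (1−0.6) = 0.00255
Highest score → arabica.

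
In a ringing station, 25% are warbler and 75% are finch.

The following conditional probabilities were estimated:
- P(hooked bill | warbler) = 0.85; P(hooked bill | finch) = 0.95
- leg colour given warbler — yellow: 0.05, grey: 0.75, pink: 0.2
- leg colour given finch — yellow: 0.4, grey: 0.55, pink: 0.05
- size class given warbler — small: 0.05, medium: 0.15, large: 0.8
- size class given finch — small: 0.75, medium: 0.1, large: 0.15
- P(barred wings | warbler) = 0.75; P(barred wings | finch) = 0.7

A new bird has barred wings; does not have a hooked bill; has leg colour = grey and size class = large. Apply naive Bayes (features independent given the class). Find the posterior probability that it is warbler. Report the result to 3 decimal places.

warbler: 0.25 × (1−0.85) × 0.75 × 0.8 × 0.75 = 0.016875
finch: 0.75 × (1−0.95) × 0.55 × 0.15 × 0.7 = 0.002165625
P(warbler | x) = 0.016875 / 0.019040625 ≈ 0.886

0.886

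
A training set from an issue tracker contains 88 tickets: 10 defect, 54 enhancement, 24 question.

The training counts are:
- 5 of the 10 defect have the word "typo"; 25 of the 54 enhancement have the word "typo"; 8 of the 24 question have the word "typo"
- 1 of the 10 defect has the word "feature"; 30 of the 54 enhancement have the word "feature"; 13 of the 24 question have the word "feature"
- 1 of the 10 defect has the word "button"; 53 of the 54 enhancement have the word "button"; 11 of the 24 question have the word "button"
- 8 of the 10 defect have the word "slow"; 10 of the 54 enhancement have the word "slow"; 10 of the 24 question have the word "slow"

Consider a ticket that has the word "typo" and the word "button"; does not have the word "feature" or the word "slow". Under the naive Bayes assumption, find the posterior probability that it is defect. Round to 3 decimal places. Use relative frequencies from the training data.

defect: (10/88) × (5/10) × (9/10) × (1/10) × (2/10) ≈ 0.00102273
enhancement: (54/88) × (25/54) × (24/54) × (53/54) × (44/54) ≈ 0.100975
question: (24/88) × (8/24) × (11/24) × (11/24) × (14/24) ≈ 0.01114
P(defect | x) = 0.00102273 / 0.11313773 ≈ 0.009

0.009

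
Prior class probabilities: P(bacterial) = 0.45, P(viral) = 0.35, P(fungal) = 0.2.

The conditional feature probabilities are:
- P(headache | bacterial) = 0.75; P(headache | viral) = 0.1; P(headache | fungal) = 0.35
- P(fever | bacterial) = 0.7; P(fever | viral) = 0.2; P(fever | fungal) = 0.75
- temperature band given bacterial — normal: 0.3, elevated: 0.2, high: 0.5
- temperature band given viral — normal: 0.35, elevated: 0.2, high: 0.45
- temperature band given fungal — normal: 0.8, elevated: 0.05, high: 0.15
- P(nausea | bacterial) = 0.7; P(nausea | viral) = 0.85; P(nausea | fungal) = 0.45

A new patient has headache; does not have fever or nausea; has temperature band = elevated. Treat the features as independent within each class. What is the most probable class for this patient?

bacterial: 0.45 × 0.75 × (1−0.7) × 0.2 × (1−0.7) = 0.006075
viral: 0.35 × 0.1 × (1−0.2) × 0.2 × (1−0.85) = 0.00084
fungal: 0.2 × 0.35 × (1−0.75) × 0.05 × (1−0.45) = 0.00048125
Highest score → bacterial.

bacterial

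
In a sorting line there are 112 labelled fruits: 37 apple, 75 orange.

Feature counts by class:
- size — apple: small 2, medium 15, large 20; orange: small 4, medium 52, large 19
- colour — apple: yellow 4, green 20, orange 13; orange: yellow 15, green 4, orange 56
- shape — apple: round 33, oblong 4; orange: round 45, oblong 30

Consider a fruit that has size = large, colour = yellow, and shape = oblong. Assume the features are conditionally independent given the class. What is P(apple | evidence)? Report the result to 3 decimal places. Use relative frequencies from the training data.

0.133

apple: (37/112) × (20/37) × (4/37) × (4/37) ≈ 0.00208703
orange: (75/112) × (19/75) × (15/75) × (30/75) ≈ 0.0135714
P(apple | x) = 0.00208703 / 0.01565843 ≈ 0.133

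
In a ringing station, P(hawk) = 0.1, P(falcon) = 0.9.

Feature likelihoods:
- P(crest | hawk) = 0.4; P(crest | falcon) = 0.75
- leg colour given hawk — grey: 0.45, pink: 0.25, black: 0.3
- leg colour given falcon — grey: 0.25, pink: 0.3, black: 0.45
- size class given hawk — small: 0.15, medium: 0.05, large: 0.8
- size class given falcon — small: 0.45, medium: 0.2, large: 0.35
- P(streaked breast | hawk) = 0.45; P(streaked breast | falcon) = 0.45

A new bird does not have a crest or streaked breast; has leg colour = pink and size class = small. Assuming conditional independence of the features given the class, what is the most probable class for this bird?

hawk: 0.1 × (1−0.4) × 0.25 × 0.15 × (1−0.45) = 0.0012375
falcon: 0.9 × (1−0.75) × 0.3 × 0.45 × (1−0.45) = 0.01670625
Highest score → falcon.

falcon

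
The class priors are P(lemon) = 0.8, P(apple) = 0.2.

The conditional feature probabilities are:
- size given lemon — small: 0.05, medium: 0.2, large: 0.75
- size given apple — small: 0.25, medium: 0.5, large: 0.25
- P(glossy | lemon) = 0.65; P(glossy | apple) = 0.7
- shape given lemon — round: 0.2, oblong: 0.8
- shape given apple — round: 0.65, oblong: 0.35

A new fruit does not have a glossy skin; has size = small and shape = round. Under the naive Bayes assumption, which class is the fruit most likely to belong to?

apple

lemon: 0.8 × 0.05 × (1−0.65) × 0.2 = 0.0028
apple: 0.2 × 0.25 × (1−0.7) × 0.65 = 0.00975
Highest score → apple.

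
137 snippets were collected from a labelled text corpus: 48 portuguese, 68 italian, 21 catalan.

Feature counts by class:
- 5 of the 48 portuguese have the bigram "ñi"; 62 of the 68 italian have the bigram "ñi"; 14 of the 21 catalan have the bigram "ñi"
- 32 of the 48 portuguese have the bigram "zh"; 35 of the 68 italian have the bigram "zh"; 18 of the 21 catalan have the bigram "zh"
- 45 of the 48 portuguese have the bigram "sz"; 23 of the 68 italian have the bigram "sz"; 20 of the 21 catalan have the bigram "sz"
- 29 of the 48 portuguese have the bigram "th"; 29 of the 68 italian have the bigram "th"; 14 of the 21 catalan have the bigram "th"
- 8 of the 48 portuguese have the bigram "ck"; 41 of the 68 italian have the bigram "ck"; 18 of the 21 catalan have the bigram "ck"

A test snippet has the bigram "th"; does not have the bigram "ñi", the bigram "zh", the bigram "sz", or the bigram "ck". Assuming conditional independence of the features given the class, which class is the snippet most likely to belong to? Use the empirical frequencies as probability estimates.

portuguese: (48/137) × (43/48) × (16/48) × (3/48) × (29/48) × (40/48) ≈ 0.00329217
italian: (68/137) × (6/68) × (33/68) × (45/68) × (29/68) × (27/68) ≈ 0.00238168
catalan: (21/137) × (7/21) × (3/21) × (1/21) × (14/21) × (3/21) ≈ 0.0000331033
Highest score → portuguese.

portuguese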